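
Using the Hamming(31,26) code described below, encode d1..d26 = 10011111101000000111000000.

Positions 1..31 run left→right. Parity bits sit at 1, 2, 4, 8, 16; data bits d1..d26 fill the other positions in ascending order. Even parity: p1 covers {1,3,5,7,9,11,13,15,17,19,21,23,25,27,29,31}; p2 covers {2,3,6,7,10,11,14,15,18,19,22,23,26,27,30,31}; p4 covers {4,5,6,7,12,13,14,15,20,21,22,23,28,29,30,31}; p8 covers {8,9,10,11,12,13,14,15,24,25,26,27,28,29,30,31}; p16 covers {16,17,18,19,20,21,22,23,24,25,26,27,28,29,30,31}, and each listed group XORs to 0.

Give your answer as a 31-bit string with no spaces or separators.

Place data at non-parity positions: p1 p2 1 p4 0 0 1 p8 1 1 1 1 1 0 1 p16 0 0 0 0 0 0 1 1 1 0 0 0 0 0 0
p1 (pos 1,3,5,7,9,11,13,15,17,19,21,23,25,27,29,31): XOR of data positions = 1⊕0⊕1⊕1⊕1⊕1⊕1⊕0⊕0⊕0⊕1⊕1⊕0⊕0⊕0 = 0
p2 (pos 2,3,6,7,10,11,14,15,18,19,22,23,26,27,30,31): XOR of data positions = 1⊕0⊕1⊕1⊕1⊕0⊕1⊕0⊕0⊕0⊕1⊕0⊕0⊕0⊕0 = 0
p4 (pos 4,5,6,7,12,13,14,15,20,21,22,23,28,29,30,31): XOR of data positions = 0⊕0⊕1⊕1⊕1⊕0⊕1⊕0⊕0⊕0⊕1⊕0⊕0⊕0⊕0 = 1
p8 (pos 8,9,10,11,12,13,14,15,24,25,26,27,28,29,30,31): XOR of data positions = 1⊕1⊕1⊕1⊕1⊕0⊕1⊕1⊕1⊕0⊕0⊕0⊕0⊕0⊕0 = 0
p16 (pos 16,17,18,19,20,21,22,23,24,25,26,27,28,29,30,31): XOR of data positions = 0⊕0⊕0⊕0⊕0⊕0⊕1⊕1⊕1⊕0⊕0⊕0⊕0⊕0⊕0 = 1
Codeword: 0011001011111011000000111000000

0011001011111011000000111000000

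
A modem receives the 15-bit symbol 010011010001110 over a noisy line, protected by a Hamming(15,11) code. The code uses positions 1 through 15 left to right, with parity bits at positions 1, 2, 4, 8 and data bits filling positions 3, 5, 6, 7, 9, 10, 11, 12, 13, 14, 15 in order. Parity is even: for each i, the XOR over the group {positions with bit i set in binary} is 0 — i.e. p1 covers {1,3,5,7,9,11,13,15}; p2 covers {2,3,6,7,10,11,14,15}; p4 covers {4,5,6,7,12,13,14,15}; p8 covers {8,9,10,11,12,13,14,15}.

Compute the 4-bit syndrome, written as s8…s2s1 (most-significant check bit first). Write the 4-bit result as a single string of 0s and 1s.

0110

s1 (pos 1,3,5,7,9,11,13,15): 0⊕0⊕1⊕0⊕0⊕0⊕1⊕0 = 0
s2 (pos 2,3,6,7,10,11,14,15): 1⊕0⊕1⊕0⊕0⊕0⊕1⊕0 = 1
s4 (pos 4,5,6,7,12,13,14,15): 0⊕1⊕1⊕0⊕1⊕1⊕1⊕0 = 1
s8 (pos 8,9,10,11,12,13,14,15): 1⊕0⊕0⊕0⊕1⊕1⊕1⊕0 = 0
Syndrome s8…s1 = 0110 → error at position 6.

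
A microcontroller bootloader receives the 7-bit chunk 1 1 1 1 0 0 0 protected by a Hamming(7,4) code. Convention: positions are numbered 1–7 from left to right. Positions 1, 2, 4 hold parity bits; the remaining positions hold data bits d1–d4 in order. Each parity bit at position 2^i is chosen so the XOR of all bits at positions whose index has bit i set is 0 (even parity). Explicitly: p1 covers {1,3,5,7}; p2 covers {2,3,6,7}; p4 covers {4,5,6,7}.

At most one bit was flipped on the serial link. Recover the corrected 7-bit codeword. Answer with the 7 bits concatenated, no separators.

1110000

s1 (pos 1,3,5,7): 1⊕1⊕0⊕0 = 0
s2 (pos 2,3,6,7): 1⊕1⊕0⊕0 = 0
s4 (pos 4,5,6,7): 1⊕0⊕0⊕0 = 1
Syndrome s4…s1 = 100 → error at position 4.
Flip position 4: 1111000 → 1110000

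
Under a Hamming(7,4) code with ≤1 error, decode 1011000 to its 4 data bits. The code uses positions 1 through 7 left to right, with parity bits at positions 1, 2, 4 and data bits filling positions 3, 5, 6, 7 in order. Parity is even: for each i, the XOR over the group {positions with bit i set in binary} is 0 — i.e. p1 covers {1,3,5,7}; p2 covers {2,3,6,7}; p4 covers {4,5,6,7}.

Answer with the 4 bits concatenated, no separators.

1010

s1 (pos 1,3,5,7): 1⊕1⊕0⊕0 = 0
s2 (pos 2,3,6,7): 0⊕1⊕0⊕0 = 1
s4 (pos 4,5,6,7): 1⊕0⊕0⊕0 = 1
Syndrome s4…s1 = 110 → error at position 6.
Flip position 6: 1011000 → 1011010
Read data bits from positions 3,5,6,7: 1010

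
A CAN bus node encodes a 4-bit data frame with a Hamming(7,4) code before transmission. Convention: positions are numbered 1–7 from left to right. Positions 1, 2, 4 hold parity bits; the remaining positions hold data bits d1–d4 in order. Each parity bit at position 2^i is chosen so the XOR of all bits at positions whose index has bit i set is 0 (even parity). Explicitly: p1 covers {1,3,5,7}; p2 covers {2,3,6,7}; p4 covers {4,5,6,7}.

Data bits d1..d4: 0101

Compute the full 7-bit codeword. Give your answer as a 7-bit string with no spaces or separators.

0100101

Place data at non-parity positions: p1 p2 0 p4 1 0 1
p1 (pos 1,3,5,7): XOR of data positions = 0⊕1⊕1 = 0
p2 (pos 2,3,6,7): XOR of data positions = 0⊕0⊕1 = 1
p4 (pos 4,5,6,7): XOR of data positions = 1⊕0⊕1 = 0
Codeword: 0100101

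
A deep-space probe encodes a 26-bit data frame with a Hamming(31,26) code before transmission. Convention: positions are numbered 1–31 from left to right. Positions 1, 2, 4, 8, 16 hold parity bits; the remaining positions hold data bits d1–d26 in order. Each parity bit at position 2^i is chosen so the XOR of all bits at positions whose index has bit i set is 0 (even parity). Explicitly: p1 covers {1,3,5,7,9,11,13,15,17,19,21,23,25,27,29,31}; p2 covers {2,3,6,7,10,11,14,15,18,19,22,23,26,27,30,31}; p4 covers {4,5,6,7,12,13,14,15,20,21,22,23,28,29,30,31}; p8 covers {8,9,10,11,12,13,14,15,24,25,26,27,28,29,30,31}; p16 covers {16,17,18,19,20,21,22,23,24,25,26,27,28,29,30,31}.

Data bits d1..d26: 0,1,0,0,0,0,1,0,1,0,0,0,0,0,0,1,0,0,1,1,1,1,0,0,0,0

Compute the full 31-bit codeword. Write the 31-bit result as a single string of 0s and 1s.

0101100000101001000010011110000

Place data at non-parity positions: p1 p2 0 p4 1 0 0 p8 0 0 1 0 1 0 0 p16 0 0 0 0 1 0 0 1 1 1 1 0 0 0 0
p1 (pos 1,3,5,7,9,11,13,15,17,19,21,23,25,27,29,31): XOR of data positions = 0⊕1⊕0⊕0⊕1⊕1⊕0⊕0⊕0⊕1⊕0⊕1⊕1⊕0⊕0 = 0
p2 (pos 2,3,6,7,10,11,14,15,18,19,22,23,26,27,30,31): XOR of data positions = 0⊕0⊕0⊕0⊕1⊕0⊕0⊕0⊕0⊕0⊕0⊕1⊕1⊕0⊕0 = 1
p4 (pos 4,5,6,7,12,13,14,15,20,21,22,23,28,29,30,31): XOR of data positions = 1⊕0⊕0⊕0⊕1⊕0⊕0⊕0⊕1⊕0⊕0⊕0⊕0⊕0⊕0 = 1
p8 (pos 8,9,10,11,12,13,14,15,24,25,26,27,28,29,30,31): XOR of data positions = 0⊕0⊕1⊕0⊕1⊕0⊕0⊕1⊕1⊕1⊕1⊕0⊕0⊕0⊕0 = 0
p16 (pos 16,17,18,19,20,21,22,23,24,25,26,27,28,29,30,31): XOR of data positions = 0⊕0⊕0⊕0⊕1⊕0⊕0⊕1⊕1⊕1⊕1⊕0⊕0⊕0⊕0 = 1
Codeword: 0101100000101001000010011110000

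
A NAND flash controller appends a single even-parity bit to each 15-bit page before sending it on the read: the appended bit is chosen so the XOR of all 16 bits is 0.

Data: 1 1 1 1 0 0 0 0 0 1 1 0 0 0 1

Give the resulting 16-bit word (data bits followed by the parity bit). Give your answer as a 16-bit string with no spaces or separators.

XOR of the 15 data bits: 1⊕1⊕1⊕1⊕0⊕0⊕0⊕0⊕0⊕1⊕1⊕0⊕0⊕0⊕1 = 1
Parity bit = 1 (so all 16 bits XOR to 0).

1111000001100011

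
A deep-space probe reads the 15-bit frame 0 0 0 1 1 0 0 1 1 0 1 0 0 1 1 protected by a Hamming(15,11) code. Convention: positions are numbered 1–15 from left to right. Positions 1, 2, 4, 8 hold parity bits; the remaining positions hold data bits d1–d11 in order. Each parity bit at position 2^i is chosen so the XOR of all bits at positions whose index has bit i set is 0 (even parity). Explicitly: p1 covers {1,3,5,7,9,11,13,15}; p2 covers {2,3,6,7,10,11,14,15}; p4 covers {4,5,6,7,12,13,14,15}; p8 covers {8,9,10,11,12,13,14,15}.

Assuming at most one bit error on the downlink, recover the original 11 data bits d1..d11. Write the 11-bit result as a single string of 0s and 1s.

s1 (pos 1,3,5,7,9,11,13,15): 0⊕0⊕1⊕0⊕1⊕1⊕0⊕1 = 0
s2 (pos 2,3,6,7,10,11,14,15): 0⊕0⊕0⊕0⊕0⊕1⊕1⊕1 = 1
s4 (pos 4,5,6,7,12,13,14,15): 1⊕1⊕0⊕0⊕0⊕0⊕1⊕1 = 0
s8 (pos 8,9,10,11,12,13,14,15): 1⊕1⊕0⊕1⊕0⊕0⊕1⊕1 = 1
Syndrome s8…s1 = 1010 → error at position 10.
Flip position 10: 000110011010011 → 000110011110011
Read data bits from positions 3,5,6,7,9,10,11,12,13,14,15: 01001110011

01001110011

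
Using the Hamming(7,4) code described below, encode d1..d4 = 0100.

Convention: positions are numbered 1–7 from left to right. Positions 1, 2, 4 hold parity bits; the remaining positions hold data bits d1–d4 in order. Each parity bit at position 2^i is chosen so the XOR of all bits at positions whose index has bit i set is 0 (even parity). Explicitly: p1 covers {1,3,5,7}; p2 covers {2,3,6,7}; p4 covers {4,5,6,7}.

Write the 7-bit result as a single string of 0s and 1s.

1001100

Place data at non-parity positions: p1 p2 0 p4 1 0 0
p1 (pos 1,3,5,7): XOR of data positions = 0⊕1⊕0 = 1
p2 (pos 2,3,6,7): XOR of data positions = 0⊕0⊕0 = 0
p4 (pos 4,5,6,7): XOR of data positions = 1⊕0⊕0 = 1
Codeword: 1001100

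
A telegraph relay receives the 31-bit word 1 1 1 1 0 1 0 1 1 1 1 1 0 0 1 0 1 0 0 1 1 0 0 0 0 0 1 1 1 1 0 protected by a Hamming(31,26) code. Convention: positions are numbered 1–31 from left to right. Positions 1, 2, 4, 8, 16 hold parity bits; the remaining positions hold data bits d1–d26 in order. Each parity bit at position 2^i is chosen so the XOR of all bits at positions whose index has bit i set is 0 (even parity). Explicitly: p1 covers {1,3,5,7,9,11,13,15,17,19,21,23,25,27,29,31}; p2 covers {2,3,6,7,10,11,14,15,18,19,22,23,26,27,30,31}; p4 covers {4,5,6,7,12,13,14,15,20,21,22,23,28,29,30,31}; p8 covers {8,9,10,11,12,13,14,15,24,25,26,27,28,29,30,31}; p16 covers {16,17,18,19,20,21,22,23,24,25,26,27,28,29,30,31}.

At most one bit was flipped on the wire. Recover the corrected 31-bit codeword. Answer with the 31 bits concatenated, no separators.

s1 (pos 1,3,5,7,9,11,13,15,17,19,21,23,25,27,29,31): 1⊕1⊕0⊕0⊕1⊕1⊕0⊕1⊕1⊕0⊕1⊕0⊕0⊕1⊕1⊕0 = 1
s2 (pos 2,3,6,7,10,11,14,15,18,19,22,23,26,27,30,31): 1⊕1⊕1⊕0⊕1⊕1⊕0⊕1⊕0⊕0⊕0⊕0⊕0⊕1⊕1⊕0 = 0
s4 (pos 4,5,6,7,12,13,14,15,20,21,22,23,28,29,30,31): 1⊕0⊕1⊕0⊕1⊕0⊕0⊕1⊕1⊕1⊕0⊕0⊕1⊕1⊕1⊕0 = 1
s8 (pos 8,9,10,11,12,13,14,15,24,25,26,27,28,29,30,31): 1⊕1⊕1⊕1⊕1⊕0⊕0⊕1⊕0⊕0⊕0⊕1⊕1⊕1⊕1⊕0 = 0
s16 (pos 16,17,18,19,20,21,22,23,24,25,26,27,28,29,30,31): 0⊕1⊕0⊕0⊕1⊕1⊕0⊕0⊕0⊕0⊕0⊕1⊕1⊕1⊕1⊕0 = 1
Syndrome s16…s1 = 10101 → error at position 21.
Flip position 21: 1111010111110010100110000011110 → 1111010111110010100100000011110

1111010111110010100100000011110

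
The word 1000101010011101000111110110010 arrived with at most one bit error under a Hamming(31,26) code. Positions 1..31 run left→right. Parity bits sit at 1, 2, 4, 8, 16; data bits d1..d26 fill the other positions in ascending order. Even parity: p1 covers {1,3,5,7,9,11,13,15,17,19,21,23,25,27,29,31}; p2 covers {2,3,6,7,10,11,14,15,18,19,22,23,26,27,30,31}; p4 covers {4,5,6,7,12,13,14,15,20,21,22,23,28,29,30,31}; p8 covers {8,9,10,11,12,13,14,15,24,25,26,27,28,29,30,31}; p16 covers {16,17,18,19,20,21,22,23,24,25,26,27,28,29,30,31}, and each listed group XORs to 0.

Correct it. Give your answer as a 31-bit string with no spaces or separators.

1000101010011101010111110110010

s1 (pos 1,3,5,7,9,11,13,15,17,19,21,23,25,27,29,31): 1⊕0⊕1⊕1⊕1⊕0⊕1⊕0⊕0⊕0⊕1⊕1⊕0⊕1⊕0⊕0 = 0
s2 (pos 2,3,6,7,10,11,14,15,18,19,22,23,26,27,30,31): 0⊕0⊕0⊕1⊕0⊕0⊕1⊕0⊕0⊕0⊕1⊕1⊕1⊕1⊕1⊕0 = 1
s4 (pos 4,5,6,7,12,13,14,15,20,21,22,23,28,29,30,31): 0⊕1⊕0⊕1⊕1⊕1⊕1⊕0⊕1⊕1⊕1⊕1⊕0⊕0⊕1⊕0 = 0
s8 (pos 8,9,10,11,12,13,14,15,24,25,26,27,28,29,30,31): 0⊕1⊕0⊕0⊕1⊕1⊕1⊕0⊕1⊕0⊕1⊕1⊕0⊕0⊕1⊕0 = 0
s16 (pos 16,17,18,19,20,21,22,23,24,25,26,27,28,29,30,31): 1⊕0⊕0⊕0⊕1⊕1⊕1⊕1⊕1⊕0⊕1⊕1⊕0⊕0⊕1⊕0 = 1
Syndrome s16…s1 = 10010 → error at position 18.
Flip position 18: 1000101010011101000111110110010 → 1000101010011101010111110110010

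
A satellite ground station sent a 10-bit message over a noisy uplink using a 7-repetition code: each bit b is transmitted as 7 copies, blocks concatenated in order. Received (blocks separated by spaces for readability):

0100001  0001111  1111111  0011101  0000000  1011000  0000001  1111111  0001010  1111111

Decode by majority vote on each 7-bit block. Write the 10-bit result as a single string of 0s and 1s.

0111000101

Block 1 (0100001): 2 ones → 0
Block 2 (0001111): 4 ones → 1
Block 3 (1111111): 7 ones → 1
Block 4 (0011101): 4 ones → 1
Block 5 (0000000): 0 ones → 0
Block 6 (1011000): 3 ones → 0
Block 7 (0000001): 1 one → 0
Block 8 (1111111): 7 ones → 1
Block 9 (0001010): 2 ones → 0
Block 10 (1111111): 7 ones → 1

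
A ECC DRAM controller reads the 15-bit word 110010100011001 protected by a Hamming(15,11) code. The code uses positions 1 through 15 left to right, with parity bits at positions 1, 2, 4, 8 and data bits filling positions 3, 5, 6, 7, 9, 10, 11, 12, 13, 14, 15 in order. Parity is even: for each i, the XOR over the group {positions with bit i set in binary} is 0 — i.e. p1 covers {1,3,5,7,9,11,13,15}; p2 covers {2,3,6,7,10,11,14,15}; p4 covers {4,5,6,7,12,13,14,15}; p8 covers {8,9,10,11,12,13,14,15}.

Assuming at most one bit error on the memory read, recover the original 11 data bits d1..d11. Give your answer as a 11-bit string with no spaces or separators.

s1 (pos 1,3,5,7,9,11,13,15): 1⊕0⊕1⊕1⊕0⊕1⊕0⊕1 = 1
s2 (pos 2,3,6,7,10,11,14,15): 1⊕0⊕0⊕1⊕0⊕1⊕0⊕1 = 0
s4 (pos 4,5,6,7,12,13,14,15): 0⊕1⊕0⊕1⊕1⊕0⊕0⊕1 = 0
s8 (pos 8,9,10,11,12,13,14,15): 0⊕0⊕0⊕1⊕1⊕0⊕0⊕1 = 1
Syndrome s8…s1 = 1001 → error at position 9.
Flip position 9: 110010100011001 → 110010101011001
Read data bits from positions 3,5,6,7,9,10,11,12,13,14,15: 01011011001

01011011001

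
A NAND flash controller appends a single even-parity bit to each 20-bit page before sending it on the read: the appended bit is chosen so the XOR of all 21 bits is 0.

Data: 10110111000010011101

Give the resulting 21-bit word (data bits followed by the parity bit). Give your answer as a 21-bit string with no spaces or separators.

101101110000100111011

XOR of the 20 data bits: 1⊕0⊕1⊕1⊕0⊕1⊕1⊕1⊕0⊕0⊕0⊕0⊕1⊕0⊕0⊕1⊕1⊕1⊕0⊕1 = 1
Parity bit = 1 (so all 21 bits XOR to 0).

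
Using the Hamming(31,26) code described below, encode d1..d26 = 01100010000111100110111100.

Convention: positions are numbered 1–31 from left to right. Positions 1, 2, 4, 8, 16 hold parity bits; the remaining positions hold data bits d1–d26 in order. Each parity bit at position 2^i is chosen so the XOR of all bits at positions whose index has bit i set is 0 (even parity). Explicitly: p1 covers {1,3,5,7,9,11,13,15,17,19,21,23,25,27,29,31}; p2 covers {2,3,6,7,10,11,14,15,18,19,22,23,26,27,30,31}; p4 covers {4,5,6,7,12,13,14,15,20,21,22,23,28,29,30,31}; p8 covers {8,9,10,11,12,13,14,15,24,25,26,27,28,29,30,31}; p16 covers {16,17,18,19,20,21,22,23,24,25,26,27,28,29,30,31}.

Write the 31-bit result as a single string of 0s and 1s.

Place data at non-parity positions: p1 p2 0 p4 1 1 0 p8 0 0 1 0 0 0 0 p16 1 1 1 1 0 0 1 1 0 1 1 1 1 0 0
p1 (pos 1,3,5,7,9,11,13,15,17,19,21,23,25,27,29,31): XOR of data positions = 0⊕1⊕0⊕0⊕1⊕0⊕0⊕1⊕1⊕0⊕1⊕0⊕1⊕1⊕0 = 1
p2 (pos 2,3,6,7,10,11,14,15,18,19,22,23,26,27,30,31): XOR of data positions = 0⊕1⊕0⊕0⊕1⊕0⊕0⊕1⊕1⊕0⊕1⊕1⊕1⊕0⊕0 = 1
p4 (pos 4,5,6,7,12,13,14,15,20,21,22,23,28,29,30,31): XOR of data positions = 1⊕1⊕0⊕0⊕0⊕0⊕0⊕1⊕0⊕0⊕1⊕1⊕1⊕0⊕0 = 0
p8 (pos 8,9,10,11,12,13,14,15,24,25,26,27,28,29,30,31): XOR of data positions = 0⊕0⊕1⊕0⊕0⊕0⊕0⊕1⊕0⊕1⊕1⊕1⊕1⊕0⊕0 = 0
p16 (pos 16,17,18,19,20,21,22,23,24,25,26,27,28,29,30,31): XOR of data positions = 1⊕1⊕1⊕1⊕0⊕0⊕1⊕1⊕0⊕1⊕1⊕1⊕1⊕0⊕0 = 0
Codeword: 1100110000100000111100110111100

1100110000100000111100110111100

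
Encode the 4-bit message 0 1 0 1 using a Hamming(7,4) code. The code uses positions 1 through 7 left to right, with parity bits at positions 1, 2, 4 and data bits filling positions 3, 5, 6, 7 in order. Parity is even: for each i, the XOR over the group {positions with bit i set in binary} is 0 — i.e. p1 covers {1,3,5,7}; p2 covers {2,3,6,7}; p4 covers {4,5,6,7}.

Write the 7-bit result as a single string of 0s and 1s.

Place data at non-parity positions: p1 p2 0 p4 1 0 1
p1 (pos 1,3,5,7): XOR of data positions = 0⊕1⊕1 = 0
p2 (pos 2,3,6,7): XOR of data positions = 0⊕0⊕1 = 1
p4 (pos 4,5,6,7): XOR of data positions = 1⊕0⊕1 = 0
Codeword: 0100101

0100101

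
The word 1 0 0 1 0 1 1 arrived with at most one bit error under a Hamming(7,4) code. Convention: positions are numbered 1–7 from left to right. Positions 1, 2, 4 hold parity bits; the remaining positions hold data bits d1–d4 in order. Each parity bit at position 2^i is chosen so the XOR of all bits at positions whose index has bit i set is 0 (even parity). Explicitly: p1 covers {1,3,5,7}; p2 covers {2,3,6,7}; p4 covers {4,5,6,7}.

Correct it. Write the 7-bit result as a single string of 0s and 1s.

s1 (pos 1,3,5,7): 1⊕0⊕0⊕1 = 0
s2 (pos 2,3,6,7): 0⊕0⊕1⊕1 = 0
s4 (pos 4,5,6,7): 1⊕0⊕1⊕1 = 1
Syndrome s4…s1 = 100 → error at position 4.
Flip position 4: 1001011 → 1000011

1000011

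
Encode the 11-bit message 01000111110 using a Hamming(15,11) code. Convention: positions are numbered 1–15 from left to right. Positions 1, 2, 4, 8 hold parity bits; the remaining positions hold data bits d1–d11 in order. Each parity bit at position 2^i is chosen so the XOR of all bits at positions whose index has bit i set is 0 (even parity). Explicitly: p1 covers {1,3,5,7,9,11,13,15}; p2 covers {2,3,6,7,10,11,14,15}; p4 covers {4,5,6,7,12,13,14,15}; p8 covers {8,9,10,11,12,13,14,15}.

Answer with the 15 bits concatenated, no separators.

Place data at non-parity positions: p1 p2 0 p4 1 0 0 p8 0 1 1 1 1 1 0
p1 (pos 1,3,5,7,9,11,13,15): XOR of data positions = 0⊕1⊕0⊕0⊕1⊕1⊕0 = 1
p2 (pos 2,3,6,7,10,11,14,15): XOR of data positions = 0⊕0⊕0⊕1⊕1⊕1⊕0 = 1
p4 (pos 4,5,6,7,12,13,14,15): XOR of data positions = 1⊕0⊕0⊕1⊕1⊕1⊕0 = 0
p8 (pos 8,9,10,11,12,13,14,15): XOR of data positions = 0⊕1⊕1⊕1⊕1⊕1⊕0 = 1
Codeword: 110010010111110

110010010111110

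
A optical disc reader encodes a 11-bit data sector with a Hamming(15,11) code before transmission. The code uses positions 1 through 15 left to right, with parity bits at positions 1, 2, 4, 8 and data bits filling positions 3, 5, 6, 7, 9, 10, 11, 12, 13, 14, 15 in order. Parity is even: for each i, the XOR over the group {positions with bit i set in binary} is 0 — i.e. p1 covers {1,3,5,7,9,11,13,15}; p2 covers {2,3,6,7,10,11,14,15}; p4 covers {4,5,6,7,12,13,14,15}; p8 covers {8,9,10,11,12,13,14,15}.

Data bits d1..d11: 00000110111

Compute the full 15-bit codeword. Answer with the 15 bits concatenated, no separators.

Place data at non-parity positions: p1 p2 0 p4 0 0 0 p8 0 1 1 0 1 1 1
p1 (pos 1,3,5,7,9,11,13,15): XOR of data positions = 0⊕0⊕0⊕0⊕1⊕1⊕1 = 1
p2 (pos 2,3,6,7,10,11,14,15): XOR of data positions = 0⊕0⊕0⊕1⊕1⊕1⊕1 = 0
p4 (pos 4,5,6,7,12,13,14,15): XOR of data positions = 0⊕0⊕0⊕0⊕1⊕1⊕1 = 1
p8 (pos 8,9,10,11,12,13,14,15): XOR of data positions = 0⊕1⊕1⊕0⊕1⊕1⊕1 = 1
Codeword: 100100010110111

100100010110111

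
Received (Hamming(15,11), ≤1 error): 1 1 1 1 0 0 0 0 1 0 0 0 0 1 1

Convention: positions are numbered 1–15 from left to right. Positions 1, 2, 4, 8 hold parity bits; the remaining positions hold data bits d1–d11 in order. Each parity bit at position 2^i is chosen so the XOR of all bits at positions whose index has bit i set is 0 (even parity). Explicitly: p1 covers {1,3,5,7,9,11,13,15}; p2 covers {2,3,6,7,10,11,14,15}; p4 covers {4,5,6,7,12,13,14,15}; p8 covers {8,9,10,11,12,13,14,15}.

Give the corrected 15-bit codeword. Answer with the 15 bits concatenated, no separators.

s1 (pos 1,3,5,7,9,11,13,15): 1⊕1⊕0⊕0⊕1⊕0⊕0⊕1 = 0
s2 (pos 2,3,6,7,10,11,14,15): 1⊕1⊕0⊕0⊕0⊕0⊕1⊕1 = 0
s4 (pos 4,5,6,7,12,13,14,15): 1⊕0⊕0⊕0⊕0⊕0⊕1⊕1 = 1
s8 (pos 8,9,10,11,12,13,14,15): 0⊕1⊕0⊕0⊕0⊕0⊕1⊕1 = 1
Syndrome s8…s1 = 1100 → error at position 12.
Flip position 12: 111100001000011 → 111100001001011

111100001001011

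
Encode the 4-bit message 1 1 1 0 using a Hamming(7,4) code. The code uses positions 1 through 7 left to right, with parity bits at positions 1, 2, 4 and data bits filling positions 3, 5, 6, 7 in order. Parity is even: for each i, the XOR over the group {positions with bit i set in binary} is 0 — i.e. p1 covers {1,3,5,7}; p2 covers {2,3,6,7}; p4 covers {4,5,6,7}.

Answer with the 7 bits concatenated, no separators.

0010110

Place data at non-parity positions: p1 p2 1 p4 1 1 0
p1 (pos 1,3,5,7): XOR of data positions = 1⊕1⊕0 = 0
p2 (pos 2,3,6,7): XOR of data positions = 1⊕1⊕0 = 0
p4 (pos 4,5,6,7): XOR of data positions = 1⊕1⊕0 = 0
Codeword: 0010110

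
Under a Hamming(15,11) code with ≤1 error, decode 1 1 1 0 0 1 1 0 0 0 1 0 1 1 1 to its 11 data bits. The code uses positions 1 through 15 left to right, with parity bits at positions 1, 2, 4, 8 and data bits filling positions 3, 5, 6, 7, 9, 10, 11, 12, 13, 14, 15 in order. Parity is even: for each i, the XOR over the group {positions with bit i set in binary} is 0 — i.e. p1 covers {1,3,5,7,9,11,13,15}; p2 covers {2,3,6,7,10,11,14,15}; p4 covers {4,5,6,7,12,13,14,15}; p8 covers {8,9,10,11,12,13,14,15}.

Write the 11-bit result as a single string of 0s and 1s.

s1 (pos 1,3,5,7,9,11,13,15): 1⊕1⊕0⊕1⊕0⊕1⊕1⊕1 = 0
s2 (pos 2,3,6,7,10,11,14,15): 1⊕1⊕1⊕1⊕0⊕1⊕1⊕1 = 1
s4 (pos 4,5,6,7,12,13,14,15): 0⊕0⊕1⊕1⊕0⊕1⊕1⊕1 = 1
s8 (pos 8,9,10,11,12,13,14,15): 0⊕0⊕0⊕1⊕0⊕1⊕1⊕1 = 0
Syndrome s8…s1 = 0110 → error at position 6.
Flip position 6: 111001100010111 → 111000100010111
Read data bits from positions 3,5,6,7,9,10,11,12,13,14,15: 10010010111

10010010111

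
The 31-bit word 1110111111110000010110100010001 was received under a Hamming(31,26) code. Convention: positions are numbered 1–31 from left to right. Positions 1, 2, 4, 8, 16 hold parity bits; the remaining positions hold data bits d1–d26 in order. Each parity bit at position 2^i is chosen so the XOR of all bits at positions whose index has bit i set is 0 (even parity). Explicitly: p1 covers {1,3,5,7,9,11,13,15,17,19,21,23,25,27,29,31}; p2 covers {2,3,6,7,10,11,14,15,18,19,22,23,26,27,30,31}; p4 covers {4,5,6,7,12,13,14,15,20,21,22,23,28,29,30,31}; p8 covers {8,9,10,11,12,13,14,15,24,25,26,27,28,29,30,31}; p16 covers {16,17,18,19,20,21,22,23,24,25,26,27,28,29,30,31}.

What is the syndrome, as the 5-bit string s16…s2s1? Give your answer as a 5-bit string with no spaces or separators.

s1 (pos 1,3,5,7,9,11,13,15,17,19,21,23,25,27,29,31): 1⊕1⊕1⊕1⊕1⊕1⊕0⊕0⊕0⊕0⊕1⊕1⊕0⊕1⊕0⊕1 = 0
s2 (pos 2,3,6,7,10,11,14,15,18,19,22,23,26,27,30,31): 1⊕1⊕1⊕1⊕1⊕1⊕0⊕0⊕1⊕0⊕0⊕1⊕0⊕1⊕0⊕1 = 0
s4 (pos 4,5,6,7,12,13,14,15,20,21,22,23,28,29,30,31): 0⊕1⊕1⊕1⊕1⊕0⊕0⊕0⊕1⊕1⊕0⊕1⊕0⊕0⊕0⊕1 = 0
s8 (pos 8,9,10,11,12,13,14,15,24,25,26,27,28,29,30,31): 1⊕1⊕1⊕1⊕1⊕0⊕0⊕0⊕0⊕0⊕0⊕1⊕0⊕0⊕0⊕1 = 1
s16 (pos 16,17,18,19,20,21,22,23,24,25,26,27,28,29,30,31): 0⊕0⊕1⊕0⊕1⊕1⊕0⊕1⊕0⊕0⊕0⊕1⊕0⊕0⊕0⊕1 = 0
Syndrome s16…s1 = 01000 → error at position 8.

01000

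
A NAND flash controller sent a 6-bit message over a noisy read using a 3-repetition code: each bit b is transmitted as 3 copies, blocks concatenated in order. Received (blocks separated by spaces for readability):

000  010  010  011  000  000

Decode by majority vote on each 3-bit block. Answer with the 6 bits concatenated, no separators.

Block 1 (000): 0 ones → 0
Block 2 (010): 1 one → 0
Block 3 (010): 1 one → 0
Block 4 (011): 2 ones → 1
Block 5 (000): 0 ones → 0
Block 6 (000): 0 ones → 0

000100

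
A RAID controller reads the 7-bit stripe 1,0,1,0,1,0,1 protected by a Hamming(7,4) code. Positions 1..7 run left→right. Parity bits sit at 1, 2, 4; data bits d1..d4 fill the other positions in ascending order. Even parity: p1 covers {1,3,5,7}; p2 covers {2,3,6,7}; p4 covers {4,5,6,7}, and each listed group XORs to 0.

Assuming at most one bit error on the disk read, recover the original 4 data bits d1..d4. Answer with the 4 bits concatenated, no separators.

1101

s1 (pos 1,3,5,7): 1⊕1⊕1⊕1 = 0
s2 (pos 2,3,6,7): 0⊕1⊕0⊕1 = 0
s4 (pos 4,5,6,7): 0⊕1⊕0⊕1 = 0
Syndrome s4…s1 = 000 → no error.
Read data bits from positions 3,5,6,7: 1101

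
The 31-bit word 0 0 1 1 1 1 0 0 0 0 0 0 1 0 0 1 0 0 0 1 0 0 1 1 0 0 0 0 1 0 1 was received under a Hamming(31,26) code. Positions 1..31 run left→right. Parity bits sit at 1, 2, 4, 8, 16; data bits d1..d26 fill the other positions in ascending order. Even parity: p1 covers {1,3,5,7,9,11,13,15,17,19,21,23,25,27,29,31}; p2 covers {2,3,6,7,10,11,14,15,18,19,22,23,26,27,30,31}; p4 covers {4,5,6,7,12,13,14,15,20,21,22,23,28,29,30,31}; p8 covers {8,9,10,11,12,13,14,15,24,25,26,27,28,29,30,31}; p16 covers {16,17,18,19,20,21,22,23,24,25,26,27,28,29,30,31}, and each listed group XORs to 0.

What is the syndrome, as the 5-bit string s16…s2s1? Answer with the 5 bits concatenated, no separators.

00000

s1 (pos 1,3,5,7,9,11,13,15,17,19,21,23,25,27,29,31): 0⊕1⊕1⊕0⊕0⊕0⊕1⊕0⊕0⊕0⊕0⊕1⊕0⊕0⊕1⊕1 = 0
s2 (pos 2,3,6,7,10,11,14,15,18,19,22,23,26,27,30,31): 0⊕1⊕1⊕0⊕0⊕0⊕0⊕0⊕0⊕0⊕0⊕1⊕0⊕0⊕0⊕1 = 0
s4 (pos 4,5,6,7,12,13,14,15,20,21,22,23,28,29,30,31): 1⊕1⊕1⊕0⊕0⊕1⊕0⊕0⊕1⊕0⊕0⊕1⊕0⊕1⊕0⊕1 = 0
s8 (pos 8,9,10,11,12,13,14,15,24,25,26,27,28,29,30,31): 0⊕0⊕0⊕0⊕0⊕1⊕0⊕0⊕1⊕0⊕0⊕0⊕0⊕1⊕0⊕1 = 0
s16 (pos 16,17,18,19,20,21,22,23,24,25,26,27,28,29,30,31): 1⊕0⊕0⊕0⊕1⊕0⊕0⊕1⊕1⊕0⊕0⊕0⊕0⊕1⊕0⊕1 = 0
Syndrome s16…s1 = 00000 → no error.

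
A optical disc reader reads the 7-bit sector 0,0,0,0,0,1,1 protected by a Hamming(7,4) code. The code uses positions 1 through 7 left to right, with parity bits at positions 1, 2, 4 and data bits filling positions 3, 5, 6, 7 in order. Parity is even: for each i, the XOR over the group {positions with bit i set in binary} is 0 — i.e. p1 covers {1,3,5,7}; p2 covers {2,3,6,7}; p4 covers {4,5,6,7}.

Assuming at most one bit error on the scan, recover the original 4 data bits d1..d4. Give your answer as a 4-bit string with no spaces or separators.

0011

s1 (pos 1,3,5,7): 0⊕0⊕0⊕1 = 1
s2 (pos 2,3,6,7): 0⊕0⊕1⊕1 = 0
s4 (pos 4,5,6,7): 0⊕0⊕1⊕1 = 0
Syndrome s4…s1 = 001 → error at position 1.
Flip position 1: 0000011 → 1000011
Read data bits from positions 3,5,6,7: 0011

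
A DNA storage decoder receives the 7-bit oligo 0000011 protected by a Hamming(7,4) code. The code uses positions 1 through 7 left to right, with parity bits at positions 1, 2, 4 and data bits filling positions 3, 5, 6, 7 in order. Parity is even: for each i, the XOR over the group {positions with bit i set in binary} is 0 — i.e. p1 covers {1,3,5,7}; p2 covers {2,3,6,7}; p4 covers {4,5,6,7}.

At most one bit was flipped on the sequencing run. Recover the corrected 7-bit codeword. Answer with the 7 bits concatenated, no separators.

s1 (pos 1,3,5,7): 0⊕0⊕0⊕1 = 1
s2 (pos 2,3,6,7): 0⊕0⊕1⊕1 = 0
s4 (pos 4,5,6,7): 0⊕0⊕1⊕1 = 0
Syndrome s4…s1 = 001 → error at position 1.
Flip position 1: 0000011 → 1000011

1000011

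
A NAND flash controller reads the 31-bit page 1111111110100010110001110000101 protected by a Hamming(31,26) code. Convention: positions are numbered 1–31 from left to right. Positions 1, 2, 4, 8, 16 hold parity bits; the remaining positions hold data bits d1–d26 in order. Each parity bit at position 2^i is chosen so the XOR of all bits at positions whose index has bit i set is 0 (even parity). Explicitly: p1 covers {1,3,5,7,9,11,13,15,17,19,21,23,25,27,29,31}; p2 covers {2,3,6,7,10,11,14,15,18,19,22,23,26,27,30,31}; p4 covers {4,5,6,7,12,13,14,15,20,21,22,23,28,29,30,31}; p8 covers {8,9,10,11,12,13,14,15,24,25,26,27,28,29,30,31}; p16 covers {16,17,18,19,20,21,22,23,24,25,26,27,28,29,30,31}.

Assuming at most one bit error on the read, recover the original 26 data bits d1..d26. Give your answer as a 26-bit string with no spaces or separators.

11111010001110001110000001

s1 (pos 1,3,5,7,9,11,13,15,17,19,21,23,25,27,29,31): 1⊕1⊕1⊕1⊕1⊕1⊕0⊕1⊕1⊕0⊕0⊕1⊕0⊕0⊕1⊕1 = 1
s2 (pos 2,3,6,7,10,11,14,15,18,19,22,23,26,27,30,31): 1⊕1⊕1⊕1⊕0⊕1⊕0⊕1⊕1⊕0⊕1⊕1⊕0⊕0⊕0⊕1 = 0
s4 (pos 4,5,6,7,12,13,14,15,20,21,22,23,28,29,30,31): 1⊕1⊕1⊕1⊕0⊕0⊕0⊕1⊕0⊕0⊕1⊕1⊕0⊕1⊕0⊕1 = 1
s8 (pos 8,9,10,11,12,13,14,15,24,25,26,27,28,29,30,31): 1⊕1⊕0⊕1⊕0⊕0⊕0⊕1⊕1⊕0⊕0⊕0⊕0⊕1⊕0⊕1 = 1
s16 (pos 16,17,18,19,20,21,22,23,24,25,26,27,28,29,30,31): 0⊕1⊕1⊕0⊕0⊕0⊕1⊕1⊕1⊕0⊕0⊕0⊕0⊕1⊕0⊕1 = 1
Syndrome s16…s1 = 11101 → error at position 29.
Flip position 29: 1111111110100010110001110000101 → 1111111110100010110001110000001
Read data bits from positions 3,5,6,7,9,10,11,12,13,14,15,17,18,19,20,21,22,23,24,25,26,27,28,29,30,31: 11111010001110001110000001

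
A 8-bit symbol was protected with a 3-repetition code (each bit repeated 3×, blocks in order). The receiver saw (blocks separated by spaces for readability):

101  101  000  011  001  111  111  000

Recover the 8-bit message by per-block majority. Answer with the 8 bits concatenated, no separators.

11010110

Block 1 (101): 2 ones → 1
Block 2 (101): 2 ones → 1
Block 3 (000): 0 ones → 0
Block 4 (011): 2 ones → 1
Block 5 (001): 1 one → 0
Block 6 (111): 3 ones → 1
Block 7 (111): 3 ones → 1
Block 8 (000): 0 ones → 0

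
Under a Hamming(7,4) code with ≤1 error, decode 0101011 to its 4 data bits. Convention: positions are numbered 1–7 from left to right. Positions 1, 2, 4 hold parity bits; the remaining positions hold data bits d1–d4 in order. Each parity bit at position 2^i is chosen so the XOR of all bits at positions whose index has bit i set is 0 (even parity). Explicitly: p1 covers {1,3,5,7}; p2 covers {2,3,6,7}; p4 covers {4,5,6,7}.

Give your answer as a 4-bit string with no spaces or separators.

0010

s1 (pos 1,3,5,7): 0⊕0⊕0⊕1 = 1
s2 (pos 2,3,6,7): 1⊕0⊕1⊕1 = 1
s4 (pos 4,5,6,7): 1⊕0⊕1⊕1 = 1
Syndrome s4…s1 = 111 → error at position 7.
Flip position 7: 0101011 → 0101010
Read data bits from positions 3,5,6,7: 0010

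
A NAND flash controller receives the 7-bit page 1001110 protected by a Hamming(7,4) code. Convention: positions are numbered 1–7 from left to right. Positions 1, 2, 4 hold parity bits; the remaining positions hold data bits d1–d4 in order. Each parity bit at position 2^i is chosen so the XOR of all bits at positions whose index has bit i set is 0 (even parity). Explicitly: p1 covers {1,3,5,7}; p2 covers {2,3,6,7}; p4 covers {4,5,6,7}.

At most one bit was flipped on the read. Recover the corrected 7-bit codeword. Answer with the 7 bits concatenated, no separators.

1001100

s1 (pos 1,3,5,7): 1⊕0⊕1⊕0 = 0
s2 (pos 2,3,6,7): 0⊕0⊕1⊕0 = 1
s4 (pos 4,5,6,7): 1⊕1⊕1⊕0 = 1
Syndrome s4…s1 = 110 → error at position 6.
Flip position 6: 1001110 → 1001100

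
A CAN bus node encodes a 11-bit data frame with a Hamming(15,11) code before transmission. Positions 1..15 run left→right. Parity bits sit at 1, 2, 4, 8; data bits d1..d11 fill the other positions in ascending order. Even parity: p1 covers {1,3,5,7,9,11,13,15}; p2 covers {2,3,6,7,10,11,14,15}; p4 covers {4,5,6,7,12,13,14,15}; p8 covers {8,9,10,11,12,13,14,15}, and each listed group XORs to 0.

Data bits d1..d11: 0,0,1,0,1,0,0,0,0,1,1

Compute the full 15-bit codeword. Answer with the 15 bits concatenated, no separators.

Place data at non-parity positions: p1 p2 0 p4 0 1 0 p8 1 0 0 0 0 1 1
p1 (pos 1,3,5,7,9,11,13,15): XOR of data positions = 0⊕0⊕0⊕1⊕0⊕0⊕1 = 0
p2 (pos 2,3,6,7,10,11,14,15): XOR of data positions = 0⊕1⊕0⊕0⊕0⊕1⊕1 = 1
p4 (pos 4,5,6,7,12,13,14,15): XOR of data positions = 0⊕1⊕0⊕0⊕0⊕1⊕1 = 1
p8 (pos 8,9,10,11,12,13,14,15): XOR of data positions = 1⊕0⊕0⊕0⊕0⊕1⊕1 = 1
Codeword: 010101011000011

010101011000011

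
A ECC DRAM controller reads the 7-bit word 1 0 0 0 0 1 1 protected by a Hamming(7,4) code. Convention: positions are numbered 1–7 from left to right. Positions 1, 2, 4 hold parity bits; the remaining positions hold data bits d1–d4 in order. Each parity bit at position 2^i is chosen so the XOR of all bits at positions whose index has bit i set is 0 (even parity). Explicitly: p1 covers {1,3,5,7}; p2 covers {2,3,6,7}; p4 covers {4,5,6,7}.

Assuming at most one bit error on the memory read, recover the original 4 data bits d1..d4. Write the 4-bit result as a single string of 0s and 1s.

s1 (pos 1,3,5,7): 1⊕0⊕0⊕1 = 0
s2 (pos 2,3,6,7): 0⊕0⊕1⊕1 = 0
s4 (pos 4,5,6,7): 0⊕0⊕1⊕1 = 0
Syndrome s4…s1 = 000 → no error.
Read data bits from positions 3,5,6,7: 0011

0011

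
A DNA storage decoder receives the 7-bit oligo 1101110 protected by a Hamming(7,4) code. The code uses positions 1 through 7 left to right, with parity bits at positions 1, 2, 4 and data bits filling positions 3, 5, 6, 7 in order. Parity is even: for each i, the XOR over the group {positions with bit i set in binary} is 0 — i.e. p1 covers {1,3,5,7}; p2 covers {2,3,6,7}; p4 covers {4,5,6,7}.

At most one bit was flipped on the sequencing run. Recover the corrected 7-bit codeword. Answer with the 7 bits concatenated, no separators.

1100110

s1 (pos 1,3,5,7): 1⊕0⊕1⊕0 = 0
s2 (pos 2,3,6,7): 1⊕0⊕1⊕0 = 0
s4 (pos 4,5,6,7): 1⊕1⊕1⊕0 = 1
Syndrome s4…s1 = 100 → error at position 4.
Flip position 4: 1101110 → 1100110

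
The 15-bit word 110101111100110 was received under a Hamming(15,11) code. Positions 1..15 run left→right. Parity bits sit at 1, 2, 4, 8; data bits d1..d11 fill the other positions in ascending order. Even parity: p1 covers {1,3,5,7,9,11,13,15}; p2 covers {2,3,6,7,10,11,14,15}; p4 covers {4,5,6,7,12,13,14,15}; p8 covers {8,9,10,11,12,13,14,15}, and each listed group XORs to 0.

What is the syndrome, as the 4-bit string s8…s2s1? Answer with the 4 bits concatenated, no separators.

s1 (pos 1,3,5,7,9,11,13,15): 1⊕0⊕0⊕1⊕1⊕0⊕1⊕0 = 0
s2 (pos 2,3,6,7,10,11,14,15): 1⊕0⊕1⊕1⊕1⊕0⊕1⊕0 = 1
s4 (pos 4,5,6,7,12,13,14,15): 1⊕0⊕1⊕1⊕0⊕1⊕1⊕0 = 1
s8 (pos 8,9,10,11,12,13,14,15): 1⊕1⊕1⊕0⊕0⊕1⊕1⊕0 = 1
Syndrome s8…s1 = 1110 → error at position 14.

1110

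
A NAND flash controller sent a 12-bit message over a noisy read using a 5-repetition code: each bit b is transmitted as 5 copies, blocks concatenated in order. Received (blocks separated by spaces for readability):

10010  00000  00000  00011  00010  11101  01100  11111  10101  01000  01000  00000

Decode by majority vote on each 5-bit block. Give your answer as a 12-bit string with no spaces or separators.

Block 1 (10010): 2 ones → 0
Block 2 (00000): 0 ones → 0
Block 3 (00000): 0 ones → 0
Block 4 (00011): 2 ones → 0
Block 5 (00010): 1 one → 0
Block 6 (11101): 4 ones → 1
Block 7 (01100): 2 ones → 0
Block 8 (11111): 5 ones → 1
Block 9 (10101): 3 ones → 1
Block 10 (01000): 1 one → 0
Block 11 (01000): 1 one → 0
Block 12 (00000): 0 ones → 0

000001011000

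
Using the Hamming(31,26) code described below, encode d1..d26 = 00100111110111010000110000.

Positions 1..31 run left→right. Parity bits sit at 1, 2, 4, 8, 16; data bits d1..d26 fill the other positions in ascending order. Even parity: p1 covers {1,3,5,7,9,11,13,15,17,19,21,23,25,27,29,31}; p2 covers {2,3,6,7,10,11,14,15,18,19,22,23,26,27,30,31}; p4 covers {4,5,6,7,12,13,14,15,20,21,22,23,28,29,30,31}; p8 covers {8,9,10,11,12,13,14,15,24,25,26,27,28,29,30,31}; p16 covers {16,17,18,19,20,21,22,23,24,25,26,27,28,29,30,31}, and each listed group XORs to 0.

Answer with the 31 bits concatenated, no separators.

Place data at non-parity positions: p1 p2 0 p4 0 1 0 p8 0 1 1 1 1 1 0 p16 1 1 1 0 1 0 0 0 0 1 1 0 0 0 0
p1 (pos 1,3,5,7,9,11,13,15,17,19,21,23,25,27,29,31): XOR of data positions = 0⊕0⊕0⊕0⊕1⊕1⊕0⊕1⊕1⊕1⊕0⊕0⊕1⊕0⊕0 = 0
p2 (pos 2,3,6,7,10,11,14,15,18,19,22,23,26,27,30,31): XOR of data positions = 0⊕1⊕0⊕1⊕1⊕1⊕0⊕1⊕1⊕0⊕0⊕1⊕1⊕0⊕0 = 0
p4 (pos 4,5,6,7,12,13,14,15,20,21,22,23,28,29,30,31): XOR of data positions = 0⊕1⊕0⊕1⊕1⊕1⊕0⊕0⊕1⊕0⊕0⊕0⊕0⊕0⊕0 = 1
p8 (pos 8,9,10,11,12,13,14,15,24,25,26,27,28,29,30,31): XOR of data positions = 0⊕1⊕1⊕1⊕1⊕1⊕0⊕0⊕0⊕1⊕1⊕0⊕0⊕0⊕0 = 1
p16 (pos 16,17,18,19,20,21,22,23,24,25,26,27,28,29,30,31): XOR of data positions = 1⊕1⊕1⊕0⊕1⊕0⊕0⊕0⊕0⊕1⊕1⊕0⊕0⊕0⊕0 = 0
Codeword: 0001010101111100111010000110000

0001010101111100111010000110000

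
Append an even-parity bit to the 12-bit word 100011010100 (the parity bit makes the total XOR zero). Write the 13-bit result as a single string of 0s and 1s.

XOR of the 12 data bits: 1⊕0⊕0⊕0⊕1⊕1⊕0⊕1⊕0⊕1⊕0⊕0 = 1
Parity bit = 1 (so all 13 bits XOR to 0).

1000110101001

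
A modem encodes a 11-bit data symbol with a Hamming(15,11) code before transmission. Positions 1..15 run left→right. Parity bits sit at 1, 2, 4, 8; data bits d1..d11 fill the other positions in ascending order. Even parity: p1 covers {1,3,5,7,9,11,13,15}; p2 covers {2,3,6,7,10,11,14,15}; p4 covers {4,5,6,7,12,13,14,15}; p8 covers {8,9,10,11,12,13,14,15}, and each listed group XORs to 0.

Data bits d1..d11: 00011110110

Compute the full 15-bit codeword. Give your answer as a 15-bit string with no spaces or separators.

Place data at non-parity positions: p1 p2 0 p4 0 0 1 p8 1 1 1 0 1 1 0
p1 (pos 1,3,5,7,9,11,13,15): XOR of data positions = 0⊕0⊕1⊕1⊕1⊕1⊕0 = 0
p2 (pos 2,3,6,7,10,11,14,15): XOR of data positions = 0⊕0⊕1⊕1⊕1⊕1⊕0 = 0
p4 (pos 4,5,6,7,12,13,14,15): XOR of data positions = 0⊕0⊕1⊕0⊕1⊕1⊕0 = 1
p8 (pos 8,9,10,11,12,13,14,15): XOR of data positions = 1⊕1⊕1⊕0⊕1⊕1⊕0 = 1
Codeword: 000100111110110

000100111110110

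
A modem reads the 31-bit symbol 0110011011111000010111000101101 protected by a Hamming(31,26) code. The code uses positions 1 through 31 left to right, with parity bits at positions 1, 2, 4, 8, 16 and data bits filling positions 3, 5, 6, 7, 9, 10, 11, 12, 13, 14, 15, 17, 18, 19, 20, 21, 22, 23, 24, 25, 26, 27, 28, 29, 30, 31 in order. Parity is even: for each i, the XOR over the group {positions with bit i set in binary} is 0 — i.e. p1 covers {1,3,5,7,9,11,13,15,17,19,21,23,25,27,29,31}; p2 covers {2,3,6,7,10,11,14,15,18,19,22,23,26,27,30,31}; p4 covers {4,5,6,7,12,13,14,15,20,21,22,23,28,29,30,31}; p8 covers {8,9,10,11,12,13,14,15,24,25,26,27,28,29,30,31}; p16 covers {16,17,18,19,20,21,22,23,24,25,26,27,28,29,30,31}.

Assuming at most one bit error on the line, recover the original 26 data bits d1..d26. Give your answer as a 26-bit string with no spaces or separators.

10111111100010111000101101

s1 (pos 1,3,5,7,9,11,13,15,17,19,21,23,25,27,29,31): 0⊕1⊕0⊕1⊕1⊕1⊕1⊕0⊕0⊕0⊕1⊕0⊕0⊕0⊕1⊕1 = 0
s2 (pos 2,3,6,7,10,11,14,15,18,19,22,23,26,27,30,31): 1⊕1⊕1⊕1⊕1⊕1⊕0⊕0⊕1⊕0⊕1⊕0⊕1⊕0⊕0⊕1 = 0
s4 (pos 4,5,6,7,12,13,14,15,20,21,22,23,28,29,30,31): 0⊕0⊕1⊕1⊕1⊕1⊕0⊕0⊕1⊕1⊕1⊕0⊕1⊕1⊕0⊕1 = 0
s8 (pos 8,9,10,11,12,13,14,15,24,25,26,27,28,29,30,31): 0⊕1⊕1⊕1⊕1⊕1⊕0⊕0⊕0⊕0⊕1⊕0⊕1⊕1⊕0⊕1 = 1
s16 (pos 16,17,18,19,20,21,22,23,24,25,26,27,28,29,30,31): 0⊕0⊕1⊕0⊕1⊕1⊕1⊕0⊕0⊕0⊕1⊕0⊕1⊕1⊕0⊕1 = 0
Syndrome s16…s1 = 01000 → error at position 8.
Flip position 8: 0110011011111000010111000101101 → 0110011111111000010111000101101
Read data bits from positions 3,5,6,7,9,10,11,12,13,14,15,17,18,19,20,21,22,23,24,25,26,27,28,29,30,31: 10111111100010111000101101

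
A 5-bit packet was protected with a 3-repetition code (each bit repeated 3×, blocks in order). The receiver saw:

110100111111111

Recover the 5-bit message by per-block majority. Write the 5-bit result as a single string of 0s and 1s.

10111

Block 1 (110): 2 ones → 1
Block 2 (100): 1 one → 0
Block 3 (111): 3 ones → 1
Block 4 (111): 3 ones → 1
Block 5 (111): 3 ones → 1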